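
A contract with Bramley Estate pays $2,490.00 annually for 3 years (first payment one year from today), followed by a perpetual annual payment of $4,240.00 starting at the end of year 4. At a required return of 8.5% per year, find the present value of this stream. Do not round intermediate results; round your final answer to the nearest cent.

$45412.81

PV of 3-year annuity: $2,490.00 × [1 − (1+0.085)^−3] / 0.085 = 6359.51570
Perpetuity value at year 3: $4,240.00 / 0.085 = 49882.35294
PV of perpetuity: 49882.35294 / (1+0.085)^3 = 39053.29809
Total PV = 6359.51570 + 39053.29809 = 45412.81379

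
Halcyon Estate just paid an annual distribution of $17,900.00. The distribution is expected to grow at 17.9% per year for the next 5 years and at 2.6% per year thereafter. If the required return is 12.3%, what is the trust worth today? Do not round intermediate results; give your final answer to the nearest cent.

$345303.19

D_1 = 21104.10000
D_2 = 24881.73390
D_3 = 29335.56427
D_4 = 34586.63027
D_5 = 40777.63709
Terminal value at year 5: TV = D_5×(1+g_2)/(r−g_2) = 41837.85566/0.097 = 431318.09954
P_0 = D_1/(1+r)^1 + D_2/(1+r)^2 + D_3/(1+r)^3 + D_4/(1+r)^4 + D_5/(1+r)^5 + TV/(1+r)^5
    = 18792.60908 + 19729.72939 + 20713.58055 + 21746.49285 + 22830.91279 + 241489.86107 = 345303.18573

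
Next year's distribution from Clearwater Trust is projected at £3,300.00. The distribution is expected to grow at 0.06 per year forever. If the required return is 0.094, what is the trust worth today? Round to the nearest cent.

£97058.82

Growing perpetuity: P = D₁ / (r − g) = £3,300.0000 / (0.094 − 0.06) = £97,058.82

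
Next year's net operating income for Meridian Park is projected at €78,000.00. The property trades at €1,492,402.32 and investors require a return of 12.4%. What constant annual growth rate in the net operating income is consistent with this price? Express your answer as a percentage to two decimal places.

P = D₁/(r−g) ⇒ g = r − D₁/P = 0.124 − €78,000.00/€1,492,402.32 = 0.071735

7.17%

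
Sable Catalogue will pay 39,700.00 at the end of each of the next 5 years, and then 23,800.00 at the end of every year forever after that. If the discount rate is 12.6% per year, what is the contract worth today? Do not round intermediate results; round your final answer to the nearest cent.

PV of 5-year annuity: 39,700.00 × [1 − (1+0.126)^−5] / 0.126 = 141007.72986
Perpetuity value at year 5: 23,800.00 / 0.126 = 188888.88889
PV of perpetuity: 188888.88889 / (1+0.126)^5 = 104355.28761
Total PV = 141007.72986 + 104355.28761 = 245363.01747

245363.02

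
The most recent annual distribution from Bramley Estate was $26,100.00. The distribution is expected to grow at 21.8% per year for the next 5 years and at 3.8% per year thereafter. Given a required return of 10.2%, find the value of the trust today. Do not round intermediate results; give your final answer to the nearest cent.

D_1 = 31789.80000
D_2 = 38719.97640
D_3 = 47160.93126
D_4 = 57442.01427
D_5 = 69964.37338
Terminal value at year 5: TV = D_5×(1+g_2)/(r−g_2) = 72623.01957/0.064 = 1134734.68075
P_0 = D_1/(1+r)^1 + D_2/(1+r)^2 + D_3/(1+r)^3 + D_4/(1+r)^4 + D_5/(1+r)^5 + TV/(1+r)^5
    = 28847.36842 + 31883.93352 + 35240.13705 + 38949.62516 + 43049.58570 + 698210.46806 = 876181.11790

$876181.12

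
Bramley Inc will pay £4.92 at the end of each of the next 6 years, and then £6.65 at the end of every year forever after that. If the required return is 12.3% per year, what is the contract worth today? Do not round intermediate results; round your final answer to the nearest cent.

PV of 6-year annuity: £4.92 × [1 − (1+0.123)^−6] / 0.123 = 20.05741
Perpetuity value at year 6: £6.65 / 0.123 = 54.06504
PV of perpetuity: 54.06504 / (1+0.123)^6 = 26.95492
Total PV = 20.05741 + 26.95492 = 47.01233

£47.01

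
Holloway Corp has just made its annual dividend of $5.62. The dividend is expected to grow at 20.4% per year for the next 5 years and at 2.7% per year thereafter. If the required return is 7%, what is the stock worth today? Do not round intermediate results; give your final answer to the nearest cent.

D_1 = 6.76648
D_2 = 8.14684
D_3 = 9.80880
D_4 = 11.80979
D_5 = 14.21899
Terminal value at year 5: TV = D_5×(1+g_2)/(r−g_2) = 14.60290/0.043 = 339.60239
P_0 = D_1/(1+r)^1 + D_2/(1+r)^2 + D_3/(1+r)^3 + D_4/(1+r)^4 + D_5/(1+r)^5 + TV/(1+r)^5
    = 6.32381 + 7.11577 + 8.00690 + 9.00963 + 10.13794 + 242.13181 = 282.72587

$282.73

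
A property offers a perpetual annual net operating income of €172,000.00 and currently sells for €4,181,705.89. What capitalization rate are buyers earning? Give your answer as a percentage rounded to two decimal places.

4.11%

P = C/r ⇒ r = C/P = €172,000.00/€4,181,705.89 = 0.041132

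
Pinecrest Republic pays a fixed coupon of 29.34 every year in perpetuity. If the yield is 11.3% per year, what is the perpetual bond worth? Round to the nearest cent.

259.65

Level perpetuity: PV = C / r = 29.34 / 0.113 = 259.65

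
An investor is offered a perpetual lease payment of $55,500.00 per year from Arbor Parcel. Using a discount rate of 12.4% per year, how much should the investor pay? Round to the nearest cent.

Level perpetuity: PV = C / r = $55,500.00 / 0.124 = $447,580.65

$447580.65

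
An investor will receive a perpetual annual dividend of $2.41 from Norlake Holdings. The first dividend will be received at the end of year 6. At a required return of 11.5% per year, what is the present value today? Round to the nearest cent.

Value at end of year 5: C / r = $2.41 / 0.115 = $20.9565
Discount to today: PV = $20.9565 / (1 + 0.115)^5 = $20.9565 / 1.723353 = $12.16

$12.16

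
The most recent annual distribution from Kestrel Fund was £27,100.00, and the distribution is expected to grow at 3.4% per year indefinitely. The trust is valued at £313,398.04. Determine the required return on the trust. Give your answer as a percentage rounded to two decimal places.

12.34%

D₁ = £27,100.00 × 1.034 = £28,021.4000
P = D₁/(r − g) ⇒ r = D₁/P + g = £28,021.4000/£313,398.04 + 0.034 = 0.089412 + 0.034 = 0.123412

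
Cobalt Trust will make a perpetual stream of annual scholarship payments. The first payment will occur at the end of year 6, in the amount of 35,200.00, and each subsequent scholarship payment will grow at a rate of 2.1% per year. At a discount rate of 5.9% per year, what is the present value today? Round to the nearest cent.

695471.39

Value at end of year 5: C₁ / (r − g) = 35,200.00 / (0.059 − 0.021) = 926,315.7895
Discount to today: PV = 926,315.7895 / (1 + 0.059)^5 = 926,315.7895 / 1.331925 = 695,471.39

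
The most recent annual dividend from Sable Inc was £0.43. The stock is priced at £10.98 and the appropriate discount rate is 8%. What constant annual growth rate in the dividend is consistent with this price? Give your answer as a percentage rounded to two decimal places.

P = D₀(1+g)/(r−g) ⇒ P(r−g) = D₀(1+g) ⇒ g(P+D₀) = P·r − D₀
g = (P·r − D₀)/(P + D₀) = (£10.98×0.08 − £0.43) / (£10.98 + £0.43) = 0.039299

3.93%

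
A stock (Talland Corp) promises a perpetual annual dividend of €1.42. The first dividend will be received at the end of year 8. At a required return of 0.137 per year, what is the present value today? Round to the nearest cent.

€4.22

Value at end of year 7: C / r = €1.42 / 0.137 = €10.3650
Discount to today: PV = €10.3650 / (1 + 0.137)^7 = €10.3650 / 2.456537 = €4.22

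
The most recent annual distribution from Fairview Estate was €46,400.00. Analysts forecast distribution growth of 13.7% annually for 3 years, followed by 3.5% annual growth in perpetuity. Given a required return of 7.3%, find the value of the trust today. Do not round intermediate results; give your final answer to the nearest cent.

€1660160.87

D_1 = 52756.80000
D_2 = 59984.48160
D_3 = 68202.35558
Terminal value at year 3: TV = D_3×(1+g_2)/(r−g_2) = 70589.43802/0.038 = 1857616.79012
P_0 = D_1/(1+r)^1 + D_2/(1+r)^2 + D_3/(1+r)^3 + TV/(1+r)^3
    = 49167.56757 + 52100.20906 + 55207.77046 + 1503685.32702 = 1660160.87411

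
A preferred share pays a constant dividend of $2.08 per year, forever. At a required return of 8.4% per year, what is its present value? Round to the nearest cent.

$24.76

Level perpetuity: PV = C / r = $2.08 / 0.084 = $24.76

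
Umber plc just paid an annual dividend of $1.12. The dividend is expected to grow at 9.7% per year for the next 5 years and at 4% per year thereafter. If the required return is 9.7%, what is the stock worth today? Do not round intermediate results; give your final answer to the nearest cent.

$26.04

D_1 = 1.22864
D_2 = 1.34782
D_3 = 1.47856
D_4 = 1.62198
D_5 = 1.77931
Terminal value at year 5: TV = D_5×(1+g_2)/(r−g_2) = 1.85048/0.057 = 32.46457
P_0 = D_1/(1+r)^1 + D_2/(1+r)^2 + D_3/(1+r)^3 + D_4/(1+r)^4 + D_5/(1+r)^5 + TV/(1+r)^5
    = 1.12000 + 1.12000 + 1.12000 + 1.12000 + 1.12000 + 20.43509 = 26.03509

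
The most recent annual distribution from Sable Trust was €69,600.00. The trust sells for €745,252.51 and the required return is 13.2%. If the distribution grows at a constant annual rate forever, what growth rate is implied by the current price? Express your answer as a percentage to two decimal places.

P = D₀(1+g)/(r−g) ⇒ P(r−g) = D₀(1+g) ⇒ g(P+D₀) = P·r − D₀
g = (P·r − D₀)/(P + D₀) = (€745,252.51×0.132 − €69,600.00) / (€745,252.51 + €69,600.00) = 0.035311

3.53%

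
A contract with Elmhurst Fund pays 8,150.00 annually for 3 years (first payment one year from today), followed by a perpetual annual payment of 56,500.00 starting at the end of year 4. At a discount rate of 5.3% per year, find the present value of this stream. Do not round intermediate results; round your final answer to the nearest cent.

PV of 3-year annuity: 8,150.00 × [1 − (1+0.053)^−3] / 0.053 = 22070.29441
Perpetuity value at year 3: 56,500.00 / 0.053 = 1066037.73585
PV of perpetuity: 1066037.73585 / (1+0.053)^3 = 913035.08136
Total PV = 22070.29441 + 913035.08136 = 935105.37577

935105.38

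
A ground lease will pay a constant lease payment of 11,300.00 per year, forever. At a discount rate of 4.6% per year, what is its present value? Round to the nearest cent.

Level perpetuity: PV = C / r = 11,300.00 / 0.046 = 245,652.17

245652.17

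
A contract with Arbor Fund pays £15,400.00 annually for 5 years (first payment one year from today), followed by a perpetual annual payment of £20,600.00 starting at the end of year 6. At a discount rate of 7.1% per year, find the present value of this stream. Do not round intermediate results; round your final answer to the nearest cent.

£268876.78

PV of 5-year annuity: £15,400.00 × [1 − (1+0.071)^−5] / 0.071 = 62974.33303
Perpetuity value at year 5: £20,600.00 / 0.071 = 290140.84507
PV of perpetuity: 290140.84507 / (1+0.071)^5 = 205902.45154
Total PV = 62974.33303 + 205902.45154 = 268876.78457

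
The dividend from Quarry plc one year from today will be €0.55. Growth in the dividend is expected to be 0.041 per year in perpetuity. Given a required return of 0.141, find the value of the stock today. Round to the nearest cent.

€5.50

Growing perpetuity: P = D₁ / (r − g) = €0.5500 / (0.141 − 0.041) = €5.50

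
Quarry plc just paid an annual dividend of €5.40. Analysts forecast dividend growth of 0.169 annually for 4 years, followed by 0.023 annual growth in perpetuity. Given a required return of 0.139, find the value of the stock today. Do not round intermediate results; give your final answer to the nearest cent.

D_1 = 6.31260
D_2 = 7.37943
D_3 = 8.62655
D_4 = 10.08444
Terminal value at year 4: TV = D_4×(1+g_2)/(r−g_2) = 10.31638/0.116 = 88.93433
P_0 = D_1/(1+r)^1 + D_2/(1+r)^2 + D_3/(1+r)^3 + D_4/(1+r)^4 + TV/(1+r)^4
    = 5.54223 + 5.68821 + 5.83803 + 5.99179 + 52.84143 = 75.90169

€75.90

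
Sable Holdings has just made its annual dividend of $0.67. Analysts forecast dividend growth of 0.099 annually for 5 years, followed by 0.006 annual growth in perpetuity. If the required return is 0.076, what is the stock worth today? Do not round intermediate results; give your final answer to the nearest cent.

D_1 = 0.73633
D_2 = 0.80923
D_3 = 0.88934
D_4 = 0.97738
D_5 = 1.07415
Terminal value at year 5: TV = D_5×(1+g_2)/(r−g_2) = 1.08059/0.07 = 15.43701
P_0 = D_1/(1+r)^1 + D_2/(1+r)^2 + D_3/(1+r)^3 + D_4/(1+r)^4 + D_5/(1+r)^5 + TV/(1+r)^5
    = 0.68432 + 0.69895 + 0.71389 + 0.72915 + 0.74474 + 10.70291 = 14.27395

$14.27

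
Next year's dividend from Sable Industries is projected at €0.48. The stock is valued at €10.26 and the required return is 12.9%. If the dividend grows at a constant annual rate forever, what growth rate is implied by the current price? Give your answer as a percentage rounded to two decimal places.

P = D₁/(r−g) ⇒ g = r − D₁/P = 0.129 − €0.48/€10.26 = 0.082216

8.22%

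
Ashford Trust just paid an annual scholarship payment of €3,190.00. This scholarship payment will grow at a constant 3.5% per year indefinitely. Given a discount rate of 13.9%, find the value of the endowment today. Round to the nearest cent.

D₁ = D₀ × (1 + g) = €3,190.00 × 1.035 = €3,301.6500
Growing perpetuity: P = D₁ / (r − g) = €3,301.6500 / (0.139 − 0.035) = €31,746.63

€31746.63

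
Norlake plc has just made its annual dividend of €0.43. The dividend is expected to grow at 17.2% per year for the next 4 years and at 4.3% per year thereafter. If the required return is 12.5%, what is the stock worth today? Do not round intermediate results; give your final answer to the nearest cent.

D_1 = 0.50396
D_2 = 0.59064
D_3 = 0.69223
D_4 = 0.81130
Terminal value at year 4: TV = D_4×(1+g_2)/(r−g_2) = 0.84618/0.082 = 10.31928
P_0 = D_1/(1+r)^1 + D_2/(1+r)^2 + D_3/(1+r)^3 + D_4/(1+r)^4 + TV/(1+r)^4
    = 0.44796 + 0.46668 + 0.48618 + 0.50649 + 6.44228 = 8.34958

€8.35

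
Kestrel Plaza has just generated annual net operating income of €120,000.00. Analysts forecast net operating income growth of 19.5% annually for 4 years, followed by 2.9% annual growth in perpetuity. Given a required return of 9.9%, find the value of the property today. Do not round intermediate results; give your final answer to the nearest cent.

D_1 = 143400.00000
D_2 = 171363.00000
D_3 = 204778.78500
D_4 = 244710.64808
Terminal value at year 4: TV = D_4×(1+g_2)/(r−g_2) = 251807.25687/0.07 = 3597246.52670
P_0 = D_1/(1+r)^1 + D_2/(1+r)^2 + D_3/(1+r)^3 + D_4/(1+r)^4 + TV/(1+r)^4
    = 130482.25660 + 141880.16072 + 154273.69614 + 167749.83339 + 2465922.55079 = 3060308.49764

€3060308.50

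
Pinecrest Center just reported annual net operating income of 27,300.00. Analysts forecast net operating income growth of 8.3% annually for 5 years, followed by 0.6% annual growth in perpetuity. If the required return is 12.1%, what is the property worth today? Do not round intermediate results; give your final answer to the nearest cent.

324221.50

D_1 = 29565.90000
D_2 = 32019.86970
D_3 = 34677.51889
D_4 = 37555.75295
D_5 = 40672.88045
Terminal value at year 5: TV = D_5×(1+g_2)/(r−g_2) = 40916.91773/0.115 = 355799.28461
P_0 = D_1/(1+r)^1 + D_2/(1+r)^2 + D_3/(1+r)^3 + D_4/(1+r)^4 + D_5/(1+r)^5 + TV/(1+r)^5
    = 26374.57627 + 25480.52284 + 24616.77630 + 23782.30931 + 22976.12933 + 200991.18354 = 324221.49759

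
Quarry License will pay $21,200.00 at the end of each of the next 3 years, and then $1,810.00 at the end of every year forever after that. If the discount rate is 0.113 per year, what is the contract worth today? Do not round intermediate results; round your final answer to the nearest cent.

PV of 3-year annuity: $21,200.00 × [1 − (1+0.113)^−3] / 0.113 = 51537.63054
Perpetuity value at year 3: $1,810.00 / 0.113 = 16017.69912
PV of perpetuity: 16017.69912 / (1+0.113)^3 = 11617.55236
Total PV = 51537.63054 + 11617.55236 = 63155.18290

$63155.18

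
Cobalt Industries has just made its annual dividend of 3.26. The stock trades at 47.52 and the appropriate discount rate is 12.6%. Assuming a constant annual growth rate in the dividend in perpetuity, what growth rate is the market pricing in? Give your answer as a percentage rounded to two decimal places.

P = D₀(1+g)/(r−g) ⇒ P(r−g) = D₀(1+g) ⇒ g(P+D₀) = P·r − D₀
g = (P·r − D₀)/(P + D₀) = (47.52×0.126 − 3.26) / (47.52 + 3.26) = 0.053712

5.37%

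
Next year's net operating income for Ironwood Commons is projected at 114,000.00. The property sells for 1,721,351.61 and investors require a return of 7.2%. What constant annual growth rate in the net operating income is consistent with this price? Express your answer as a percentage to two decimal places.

P = D₁/(r−g) ⇒ g = r − D₁/P = 0.072 − 114,000.00/1,721,351.61 = 0.005773

0.58%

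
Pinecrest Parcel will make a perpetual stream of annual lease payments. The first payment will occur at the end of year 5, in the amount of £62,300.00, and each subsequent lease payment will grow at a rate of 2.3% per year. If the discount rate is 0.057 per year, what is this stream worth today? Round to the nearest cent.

Value at end of year 4: C₁ / (r − g) = £62,300.00 / (0.057 − 0.023) = £1,832,352.9412
Discount to today: PV = £1,832,352.9412 / (1 + 0.057)^4 = £1,832,352.9412 / 1.248245 = £1,467,942.96

£1467942.96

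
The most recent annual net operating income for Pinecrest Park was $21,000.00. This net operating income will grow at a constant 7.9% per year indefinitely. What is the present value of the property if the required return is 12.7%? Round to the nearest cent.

D₁ = D₀ × (1 + g) = $21,000.00 × 1.079 = $22,659.0000
Growing perpetuity: P = D₁ / (r − g) = $22,659.0000 / (0.127 − 0.079) = $472,062.50

$472062.50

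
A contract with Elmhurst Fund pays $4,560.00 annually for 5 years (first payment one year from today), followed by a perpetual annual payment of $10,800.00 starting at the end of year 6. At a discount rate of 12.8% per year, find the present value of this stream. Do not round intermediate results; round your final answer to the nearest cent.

$62319.95

PV of 5-year annuity: $4,560.00 × [1 − (1+0.128)^−5] / 0.128 = 16117.15147
Perpetuity value at year 5: $10,800.00 / 0.128 = 84375.00000
PV of perpetuity: 84375.00000 / (1+0.128)^5 = 46202.79915
Total PV = 16117.15147 + 46202.79915 = 62319.95062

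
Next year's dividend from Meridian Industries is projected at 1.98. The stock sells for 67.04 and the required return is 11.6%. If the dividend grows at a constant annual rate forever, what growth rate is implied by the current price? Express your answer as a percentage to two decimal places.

P = D₁/(r−g) ⇒ g = r − D₁/P = 0.116 − 1.98/67.04 = 0.086465

8.65%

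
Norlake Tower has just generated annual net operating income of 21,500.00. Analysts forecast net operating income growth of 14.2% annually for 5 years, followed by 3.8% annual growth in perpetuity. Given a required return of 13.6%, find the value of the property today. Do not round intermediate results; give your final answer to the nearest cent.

D_1 = 24553.00000
D_2 = 28039.52600
D_3 = 32021.13869
D_4 = 36568.14039
D_5 = 41760.81632
Terminal value at year 5: TV = D_5×(1+g_2)/(r−g_2) = 43347.72734/0.098 = 442323.74838
P_0 = D_1/(1+r)^1 + D_2/(1+r)^2 + D_3/(1+r)^3 + D_4/(1+r)^4 + D_5/(1+r)^5 + TV/(1+r)^5
    = 21613.55634 + 21727.71245 + 21842.47149 + 21957.83666 + 22073.81115 + 233802.20377 = 343017.59184

343017.59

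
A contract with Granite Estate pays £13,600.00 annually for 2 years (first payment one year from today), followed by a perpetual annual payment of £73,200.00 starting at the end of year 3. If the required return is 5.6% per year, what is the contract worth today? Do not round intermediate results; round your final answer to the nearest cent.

£1197257.07

PV of 2-year annuity: £13,600.00 × [1 − (1+0.056)^−2] / 0.056 = 25074.60973
Perpetuity value at year 2: £73,200.00 / 0.056 = 1307142.85714
PV of perpetuity: 1307142.85714 / (1+0.056)^2 = 1172182.45769
Total PV = 25074.60973 + 1172182.45769 = 1197257.06743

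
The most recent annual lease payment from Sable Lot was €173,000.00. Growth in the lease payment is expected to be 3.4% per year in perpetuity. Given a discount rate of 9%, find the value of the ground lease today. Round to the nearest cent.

D₁ = D₀ × (1 + g) = €173,000.00 × 1.034 = €178,882.0000
Growing perpetuity: P = D₁ / (r − g) = €178,882.0000 / (0.09 − 0.034) = €3,194,321.43

€3194321.43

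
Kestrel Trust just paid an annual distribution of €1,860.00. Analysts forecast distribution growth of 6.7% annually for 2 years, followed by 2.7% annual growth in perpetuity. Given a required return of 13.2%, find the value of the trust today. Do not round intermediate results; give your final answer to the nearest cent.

D_1 = 1984.62000
D_2 = 2117.58954
Terminal value at year 2: TV = D_2×(1+g_2)/(r−g_2) = 2174.76446/0.105 = 20712.04245
P_0 = D_1/(1+r)^1 + D_2/(1+r)^2 + TV/(1+r)^2
    = 1753.19788 + 1652.52839 + 16163.30149 = 19569.02776

€19569.03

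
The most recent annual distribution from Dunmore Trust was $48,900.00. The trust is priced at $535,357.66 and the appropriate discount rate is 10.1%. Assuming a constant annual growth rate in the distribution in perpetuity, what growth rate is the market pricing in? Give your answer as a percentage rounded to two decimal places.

0.89%

P = D₀(1+g)/(r−g) ⇒ P(r−g) = D₀(1+g) ⇒ g(P+D₀) = P·r − D₀
g = (P·r − D₀)/(P + D₀) = ($535,357.66×0.101 − $48,900.00) / ($535,357.66 + $48,900.00) = 0.008851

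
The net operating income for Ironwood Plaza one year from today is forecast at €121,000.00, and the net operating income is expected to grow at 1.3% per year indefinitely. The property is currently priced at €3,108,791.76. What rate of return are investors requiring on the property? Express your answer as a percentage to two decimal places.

P = D₁/(r − g) ⇒ r = D₁/P + g = €121,000.0000/€3,108,791.76 + 0.013 = 0.038922 + 0.013 = 0.051922

5.19%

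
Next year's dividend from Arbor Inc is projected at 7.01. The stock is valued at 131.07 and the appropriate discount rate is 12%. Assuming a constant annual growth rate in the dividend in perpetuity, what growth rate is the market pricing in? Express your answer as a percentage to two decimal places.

6.65%

P = D₁/(r−g) ⇒ g = r − D₁/P = 0.12 − 7.01/131.07 = 0.066517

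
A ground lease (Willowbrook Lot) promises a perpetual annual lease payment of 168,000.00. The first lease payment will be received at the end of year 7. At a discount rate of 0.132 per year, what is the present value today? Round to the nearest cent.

604862.68

Value at end of year 6: C / r = 168,000.00 / 0.132 = 1,272,727.2727
Discount to today: PV = 1,272,727.2727 / (1 + 0.132)^6 = 1,272,727.2727 / 2.104159 = 604,862.68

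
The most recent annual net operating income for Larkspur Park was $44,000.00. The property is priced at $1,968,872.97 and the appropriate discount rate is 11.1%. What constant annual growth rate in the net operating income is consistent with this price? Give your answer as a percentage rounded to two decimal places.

P = D₀(1+g)/(r−g) ⇒ P(r−g) = D₀(1+g) ⇒ g(P+D₀) = P·r − D₀
g = (P·r − D₀)/(P + D₀) = ($1,968,872.97×0.111 − $44,000.00) / ($1,968,872.97 + $44,000.00) = 0.086714

8.67%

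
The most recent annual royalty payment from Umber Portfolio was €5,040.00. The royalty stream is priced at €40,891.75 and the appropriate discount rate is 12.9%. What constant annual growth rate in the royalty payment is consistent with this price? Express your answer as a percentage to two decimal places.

0.51%

P = D₀(1+g)/(r−g) ⇒ P(r−g) = D₀(1+g) ⇒ g(P+D₀) = P·r − D₀
g = (P·r − D₀)/(P + D₀) = (€40,891.75×0.129 − €5,040.00) / (€40,891.75 + €5,040.00) = 0.005117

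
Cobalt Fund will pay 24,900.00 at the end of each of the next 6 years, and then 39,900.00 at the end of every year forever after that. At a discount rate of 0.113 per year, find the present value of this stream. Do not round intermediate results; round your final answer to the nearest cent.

PV of 6-year annuity: 24,900.00 × [1 − (1+0.113)^−6] / 0.113 = 104436.23901
Perpetuity value at year 6: 39,900.00 / 0.113 = 353097.34513
PV of perpetuity: 353097.34513 / (1+0.113)^6 = 185747.70912
Total PV = 104436.23901 + 185747.70912 = 290183.94814

290183.95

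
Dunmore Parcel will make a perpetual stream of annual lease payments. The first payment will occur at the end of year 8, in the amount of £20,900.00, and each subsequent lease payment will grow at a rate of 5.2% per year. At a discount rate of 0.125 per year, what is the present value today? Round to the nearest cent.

£125532.38

Value at end of year 7: C₁ / (r − g) = £20,900.00 / (0.125 − 0.052) = £286,301.3699
Discount to today: PV = £286,301.3699 / (1 + 0.125)^7 = £286,301.3699 / 2.280697 = £125,532.38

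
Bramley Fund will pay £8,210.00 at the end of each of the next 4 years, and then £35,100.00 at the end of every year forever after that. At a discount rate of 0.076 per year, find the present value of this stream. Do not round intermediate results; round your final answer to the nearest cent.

PV of 4-year annuity: £8,210.00 × [1 − (1+0.076)^−4] / 0.076 = 27436.44128
Perpetuity value at year 4: £35,100.00 / 0.076 = 461842.10526
PV of perpetuity: 461842.10526 / (1+0.076)^4 = 344543.79967
Total PV = 27436.44128 + 344543.79967 = 371980.24095

£371980.24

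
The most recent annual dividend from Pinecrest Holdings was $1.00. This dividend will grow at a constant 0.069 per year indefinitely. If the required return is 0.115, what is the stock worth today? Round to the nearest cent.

$23.24

D₁ = D₀ × (1 + g) = $1.00 × 1.069 = $1.0690
Growing perpetuity: P = D₁ / (r − g) = $1.0690 / (0.115 − 0.069) = $23.24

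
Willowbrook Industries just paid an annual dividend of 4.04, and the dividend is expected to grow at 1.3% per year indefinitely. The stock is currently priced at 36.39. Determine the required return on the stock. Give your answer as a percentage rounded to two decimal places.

12.55%

D₁ = 4.04 × 1.013 = 4.0925
P = D₁/(r − g) ⇒ r = D₁/P + g = 4.0925/36.39 + 0.013 = 0.112463 + 0.013 = 0.125463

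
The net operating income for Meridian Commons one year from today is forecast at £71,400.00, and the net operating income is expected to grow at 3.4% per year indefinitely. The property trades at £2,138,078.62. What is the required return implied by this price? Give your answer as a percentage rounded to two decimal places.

P = D₁/(r − g) ⇒ r = D₁/P + g = £71,400.0000/£2,138,078.62 + 0.034 = 0.033394 + 0.034 = 0.067394

6.74%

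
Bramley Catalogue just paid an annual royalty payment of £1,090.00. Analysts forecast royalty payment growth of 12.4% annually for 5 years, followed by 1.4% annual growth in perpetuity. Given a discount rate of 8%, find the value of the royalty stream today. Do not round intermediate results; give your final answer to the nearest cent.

£26600.59

D_1 = 1225.16000
D_2 = 1377.07984
D_3 = 1547.83774
D_4 = 1739.76962
D_5 = 1955.50105
Terminal value at year 5: TV = D_5×(1+g_2)/(r−g_2) = 1982.87807/0.066 = 30043.60708
P_0 = D_1/(1+r)^1 + D_2/(1+r)^2 + D_3/(1+r)^3 + D_4/(1+r)^4 + D_5/(1+r)^5 + TV/(1+r)^5
    = 1134.40741 + 1180.62401 + 1228.72350 + 1278.78261 + 1330.88116 + 20447.17416 = 26600.59284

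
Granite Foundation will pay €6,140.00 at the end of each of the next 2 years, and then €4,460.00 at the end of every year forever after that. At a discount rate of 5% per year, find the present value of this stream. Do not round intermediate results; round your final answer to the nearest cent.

€92323.81

PV of 2-year annuity: €6,140.00 × [1 − (1+0.05)^−2] / 0.05 = 11416.78005
Perpetuity value at year 2: €4,460.00 / 0.05 = 89200.00000
PV of perpetuity: 89200.00000 / (1+0.05)^2 = 80907.02948
Total PV = 11416.78005 + 80907.02948 = 92323.80952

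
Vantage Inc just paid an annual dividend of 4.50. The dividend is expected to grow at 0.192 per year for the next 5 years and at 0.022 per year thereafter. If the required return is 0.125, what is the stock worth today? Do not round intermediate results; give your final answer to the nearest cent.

D_1 = 5.36400
D_2 = 6.39389
D_3 = 7.62151
D_4 = 9.08485
D_5 = 10.82914
Terminal value at year 5: TV = D_5×(1+g_2)/(r−g_2) = 11.06738/0.103 = 107.45026
P_0 = D_1/(1+r)^1 + D_2/(1+r)^2 + D_3/(1+r)^3 + D_4/(1+r)^4 + D_5/(1+r)^5 + TV/(1+r)^5
    = 4.76800 + 5.05196 + 5.35283 + 5.67162 + 6.00940 + 59.62726 = 86.48108

86.48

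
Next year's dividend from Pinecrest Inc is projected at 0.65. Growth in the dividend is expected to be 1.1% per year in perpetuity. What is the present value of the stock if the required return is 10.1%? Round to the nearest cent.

Growing perpetuity: P = D₁ / (r − g) = 0.6500 / (0.101 − 0.011) = 7.22

7.22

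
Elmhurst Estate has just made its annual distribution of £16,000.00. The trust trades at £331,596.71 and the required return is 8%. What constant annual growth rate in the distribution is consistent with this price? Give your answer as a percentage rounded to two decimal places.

P = D₀(1+g)/(r−g) ⇒ P(r−g) = D₀(1+g) ⇒ g(P+D₀) = P·r − D₀
g = (P·r − D₀)/(P + D₀) = (£331,596.71×0.08 − £16,000.00) / (£331,596.71 + £16,000.00) = 0.030287

3.03%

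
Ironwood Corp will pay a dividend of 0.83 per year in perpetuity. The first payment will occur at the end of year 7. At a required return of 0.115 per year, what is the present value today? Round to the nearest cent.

Value at end of year 6: C / r = 0.83 / 0.115 = 7.2174
Discount to today: PV = 7.2174 / (1 + 0.115)^6 = 7.2174 / 1.921539 = 3.76

3.76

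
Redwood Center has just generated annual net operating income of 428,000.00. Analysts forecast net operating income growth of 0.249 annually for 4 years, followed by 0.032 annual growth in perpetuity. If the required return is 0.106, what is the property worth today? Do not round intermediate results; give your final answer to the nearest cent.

D_1 = 534572.00000
D_2 = 667680.42800
D_3 = 833932.85457
D_4 = 1041582.13536
Terminal value at year 4: TV = D_4×(1+g_2)/(r−g_2) = 1074912.76369/0.074 = 14525848.15800
P_0 = D_1/(1+r)^1 + D_2/(1+r)^2 + D_3/(1+r)^3 + D_4/(1+r)^4 + TV/(1+r)^4
    = 483338.15552 + 545831.24434 + 616404.36183 + 696102.21331 + 9707803.83967 = 12049479.81466

12049479.81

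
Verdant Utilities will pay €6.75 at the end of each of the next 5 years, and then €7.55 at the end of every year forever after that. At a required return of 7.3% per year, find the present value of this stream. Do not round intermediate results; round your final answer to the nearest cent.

PV of 5-year annuity: €6.75 × [1 − (1+0.073)^−5] / 0.073 = 27.45543
Perpetuity value at year 5: €7.55 / 0.073 = 103.42466
PV of perpetuity: 103.42466 / (1+0.073)^5 = 72.71525
Total PV = 27.45543 + 72.71525 = 100.17068

€100.17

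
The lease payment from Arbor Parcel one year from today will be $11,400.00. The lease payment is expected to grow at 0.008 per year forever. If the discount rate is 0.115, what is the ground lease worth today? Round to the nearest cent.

Growing perpetuity: P = D₁ / (r − g) = $11,400.0000 / (0.115 − 0.008) = $106,542.06

$106542.06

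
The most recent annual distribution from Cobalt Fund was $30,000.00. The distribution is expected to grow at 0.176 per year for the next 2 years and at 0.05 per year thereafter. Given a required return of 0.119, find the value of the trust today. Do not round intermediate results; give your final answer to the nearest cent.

D_1 = 35280.00000
D_2 = 41489.28000
Terminal value at year 2: TV = D_2×(1+g_2)/(r−g_2) = 43563.74400/0.069 = 631358.60870
P_0 = D_1/(1+r)^1 + D_2/(1+r)^2 + TV/(1+r)^2
    = 31528.15013 + 33134.14170 + 504215.19972 = 568877.49155

$568877.49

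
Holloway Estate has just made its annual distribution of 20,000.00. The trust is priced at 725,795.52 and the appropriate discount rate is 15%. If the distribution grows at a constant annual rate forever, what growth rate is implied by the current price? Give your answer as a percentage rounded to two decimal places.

P = D₀(1+g)/(r−g) ⇒ P(r−g) = D₀(1+g) ⇒ g(P+D₀) = P·r − D₀
g = (P·r − D₀)/(P + D₀) = (725,795.52×0.15 − 20,000.00) / (725,795.52 + 20,000.00) = 0.119160

11.92%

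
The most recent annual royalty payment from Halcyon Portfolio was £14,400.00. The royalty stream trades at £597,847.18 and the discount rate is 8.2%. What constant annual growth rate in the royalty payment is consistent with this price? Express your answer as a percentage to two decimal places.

P = D₀(1+g)/(r−g) ⇒ P(r−g) = D₀(1+g) ⇒ g(P+D₀) = P·r − D₀
g = (P·r − D₀)/(P + D₀) = (£597,847.18×0.082 − £14,400.00) / (£597,847.18 + £14,400.00) = 0.056551

5.66%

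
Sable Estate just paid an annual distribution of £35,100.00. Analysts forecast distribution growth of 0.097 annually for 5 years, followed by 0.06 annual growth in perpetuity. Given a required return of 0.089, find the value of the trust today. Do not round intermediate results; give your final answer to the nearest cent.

£1510193.39

D_1 = 38504.70000
D_2 = 42239.65590
D_3 = 46336.90252
D_4 = 50831.58207
D_5 = 55762.24553
Terminal value at year 5: TV = D_5×(1+g_2)/(r−g_2) = 59107.98026/0.029 = 2038206.21583
P_0 = D_1/(1+r)^1 + D_2/(1+r)^2 + D_3/(1+r)^3 + D_4/(1+r)^4 + D_5/(1+r)^5 + TV/(1+r)^5
    = 35357.85124 + 35617.59670 + 35879.25031 + 36142.82607 + 36408.33810 + 1330787.53067 = 1510193.39309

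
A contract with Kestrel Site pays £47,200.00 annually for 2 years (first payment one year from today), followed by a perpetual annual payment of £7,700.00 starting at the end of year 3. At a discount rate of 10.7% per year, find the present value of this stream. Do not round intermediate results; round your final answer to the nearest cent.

PV of 2-year annuity: £47,200.00 × [1 − (1+0.107)^−2] / 0.107 = 81154.25448
Perpetuity value at year 2: £7,700.00 / 0.107 = 71962.61682
PV of perpetuity: 71962.61682 / (1+0.107)^2 = 58723.46938
Total PV = 81154.25448 + 58723.46938 = 139877.72386

£139877.72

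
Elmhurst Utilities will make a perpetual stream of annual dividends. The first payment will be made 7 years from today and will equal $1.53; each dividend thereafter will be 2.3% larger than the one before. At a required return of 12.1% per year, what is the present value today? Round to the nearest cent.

$7.87

Value at end of year 6: C₁ / (r − g) = $1.53 / (0.121 − 0.023) = $15.6122
Discount to today: PV = $15.6122 / (1 + 0.121)^6 = $15.6122 / 1.984420 = $7.87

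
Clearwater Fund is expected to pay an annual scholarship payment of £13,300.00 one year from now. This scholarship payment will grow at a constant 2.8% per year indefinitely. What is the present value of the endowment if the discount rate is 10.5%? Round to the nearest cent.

Growing perpetuity: P = D₁ / (r − g) = £13,300.0000 / (0.105 − 0.028) = £172,727.27

£172727.27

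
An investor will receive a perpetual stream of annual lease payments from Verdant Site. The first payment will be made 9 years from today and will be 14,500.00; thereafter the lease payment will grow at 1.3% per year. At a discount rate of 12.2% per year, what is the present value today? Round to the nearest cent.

Value at end of year 8: C₁ / (r − g) = 14,500.00 / (0.122 − 0.013) = 133,027.5229
Discount to today: PV = 133,027.5229 / (1 + 0.122)^8 = 133,027.5229 / 2.511556 = 52,966.18

52966.18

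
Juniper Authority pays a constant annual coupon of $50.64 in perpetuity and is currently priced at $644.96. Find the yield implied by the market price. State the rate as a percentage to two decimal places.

7.85%

P = C/r ⇒ r = C/P = $50.64/$644.96 = 0.078516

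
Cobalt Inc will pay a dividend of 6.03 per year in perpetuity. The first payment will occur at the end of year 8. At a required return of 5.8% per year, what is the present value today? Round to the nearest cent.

Value at end of year 7: C / r = 6.03 / 0.058 = 103.9655
Discount to today: PV = 103.9655 / (1 + 0.058)^7 = 103.9655 / 1.483883 = 70.06

70.06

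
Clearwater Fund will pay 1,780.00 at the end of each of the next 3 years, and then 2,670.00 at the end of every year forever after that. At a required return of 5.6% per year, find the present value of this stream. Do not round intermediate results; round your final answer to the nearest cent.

PV of 3-year annuity: 1,780.00 × [1 − (1+0.056)^−3] / 0.056 = 4793.39386
Perpetuity value at year 3: 2,670.00 / 0.056 = 47678.57143
PV of perpetuity: 47678.57143 / (1+0.056)^3 = 40488.48063
Total PV = 4793.39386 + 40488.48063 = 45281.87450

45281.87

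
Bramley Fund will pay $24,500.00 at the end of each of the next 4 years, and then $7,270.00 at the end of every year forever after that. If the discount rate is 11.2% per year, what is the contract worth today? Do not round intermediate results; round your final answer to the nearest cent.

$118138.39

PV of 4-year annuity: $24,500.00 × [1 − (1+0.112)^−4] / 0.112 = 75686.47793
Perpetuity value at year 4: $7,270.00 / 0.112 = 64910.71429
PV of perpetuity: 64910.71429 / (1+0.112)^4 = 42451.91043
Total PV = 75686.47793 + 42451.91043 = 118138.38835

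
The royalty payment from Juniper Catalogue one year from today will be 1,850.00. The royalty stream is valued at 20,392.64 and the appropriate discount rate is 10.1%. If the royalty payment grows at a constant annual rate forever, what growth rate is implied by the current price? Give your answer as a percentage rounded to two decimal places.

P = D₁/(r−g) ⇒ g = r − D₁/P = 0.101 − 1,850.00/20,392.64 = 0.010281

1.03%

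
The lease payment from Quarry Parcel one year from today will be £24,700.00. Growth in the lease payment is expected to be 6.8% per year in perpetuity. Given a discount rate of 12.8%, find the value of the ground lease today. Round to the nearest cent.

£411666.67

Growing perpetuity: P = D₁ / (r − g) = £24,700.0000 / (0.128 − 0.068) = £411,666.67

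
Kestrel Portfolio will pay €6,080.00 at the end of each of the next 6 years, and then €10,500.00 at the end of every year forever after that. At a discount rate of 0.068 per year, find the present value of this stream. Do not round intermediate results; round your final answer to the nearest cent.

PV of 6-year annuity: €6,080.00 × [1 − (1+0.068)^−6] / 0.068 = 29160.36362
Perpetuity value at year 6: €10,500.00 / 0.068 = 154411.76471
PV of perpetuity: 154411.76471 / (1+0.068)^6 = 104052.58410
Total PV = 29160.36362 + 104052.58410 = 133212.94773

€133212.95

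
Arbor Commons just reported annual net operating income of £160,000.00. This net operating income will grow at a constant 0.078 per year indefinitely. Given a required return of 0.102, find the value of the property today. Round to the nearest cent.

£7186666.67

D₁ = D₀ × (1 + g) = £160,000.00 × 1.078 = £172,480.0000
Growing perpetuity: P = D₁ / (r − g) = £172,480.0000 / (0.102 − 0.078) = £7,186,666.67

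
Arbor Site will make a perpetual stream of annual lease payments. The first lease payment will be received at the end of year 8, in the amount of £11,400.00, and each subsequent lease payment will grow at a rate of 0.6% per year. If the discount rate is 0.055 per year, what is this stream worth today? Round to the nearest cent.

Value at end of year 7: C₁ / (r − g) = £11,400.00 / (0.055 − 0.006) = £232,653.0612
Discount to today: PV = £232,653.0612 / (1 + 0.055)^7 = £232,653.0612 / 1.454679 = £159,934.28

£159934.28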